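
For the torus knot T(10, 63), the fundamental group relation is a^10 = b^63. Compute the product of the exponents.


The relation is a^10 = b^63.
Product of exponents = 10 * 63
= 630

630


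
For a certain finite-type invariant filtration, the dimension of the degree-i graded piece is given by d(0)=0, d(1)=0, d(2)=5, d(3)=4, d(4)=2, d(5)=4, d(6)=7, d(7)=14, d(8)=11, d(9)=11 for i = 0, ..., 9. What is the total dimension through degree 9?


Total dimension = d(0) + d(1) + ... + d(9)
= 0 + 0 + 5 + 4 + 2 + 4 + 7 + 14 + 11 + 11
= 58

58


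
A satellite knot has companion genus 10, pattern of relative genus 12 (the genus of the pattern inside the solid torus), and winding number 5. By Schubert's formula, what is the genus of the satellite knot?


Schubert: g(satellite) = g_rel(pattern) + |winding| * g(companion),
where g_rel(pattern) is the genus of the pattern relative to the solid torus.
= 12 + 5 * 10
= 12 + 50 = 62

62


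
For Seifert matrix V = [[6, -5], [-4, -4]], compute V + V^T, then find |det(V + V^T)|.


Step 1: Form V + V^T where V = [[6, -5], [-4, -4]]
  V^T = [[6, -4], [-5, -4]]
  V + V^T = [[12, -9], [-9, -8]]
Step 2: det(V + V^T) = 12*(-8) - (-9)*(-9)
  = -96 - 81 = -177
Step 3: Knot determinant = |det(V + V^T)| = |-177| = 177

177


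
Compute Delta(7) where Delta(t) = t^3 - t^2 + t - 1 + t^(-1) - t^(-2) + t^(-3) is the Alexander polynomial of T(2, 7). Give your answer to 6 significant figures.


Substituting t = 7 into Delta(t) = t^3 - t^2 + t - 1 + t^(-1) - t^(-2) + t^(-3):
Term values: (343) + (-49) + (7) + (-1) + (0.142857) + (-0.0204082) + (0.00291545)
Sum = 300.1253644
Rounded to 6 significant figures: 300.125

300.125


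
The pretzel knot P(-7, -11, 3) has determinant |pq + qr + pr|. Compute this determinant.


Step 1: Compute pq + qr + pr.
pq = (-7)*(-11) = 77
qr = (-11)*3 = -33
pr = (-7)*3 = -21
pq + qr + pr = 77 + (-33) + (-21) = 23
Step 2: Take absolute value.
det(P(-7,-11,3)) = |23| = 23

23


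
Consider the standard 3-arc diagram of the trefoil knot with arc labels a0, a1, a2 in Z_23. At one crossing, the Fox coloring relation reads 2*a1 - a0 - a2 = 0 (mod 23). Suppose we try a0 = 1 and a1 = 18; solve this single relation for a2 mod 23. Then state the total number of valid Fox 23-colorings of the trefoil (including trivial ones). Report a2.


Step 1: Apply the given crossing relation 2*a1 - a0 - a2 = 0 (mod 23).
  a2 = 2*a1 - a0 mod 23
  a2 = 2*18 - 1 mod 23
  a2 = 36 - 1 mod 23
  a2 = 35 mod 23 = 12
Step 2: The trefoil has determinant 3.
  Number of Fox p-colorings (p prime) is p^2 if p = 3, else p.
  Since 23 does not divide 3, only trivial (constant) colorings exist.
  (So the trial a0 = 1, a1 = 18 with a0 != a1 does NOT extend to a valid coloring of the whole trefoil: the other two crossing relations require 3*(a1 - a0) = 0 (mod 23), which fails.)
  Total colorings = 23
Step 3: a2 = 12, total Fox 23-colorings = 23

12


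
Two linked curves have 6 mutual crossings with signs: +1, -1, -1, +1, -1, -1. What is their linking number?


Step 1: Count positive crossings: 2
Step 2: Count negative crossings: 4
Step 3: Sum of signs = 2 - 4 = -2
Step 4: Linking number = sum/2 = -2/2 = -1

-1


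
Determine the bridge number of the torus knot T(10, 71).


The bridge number of T(p,q) is min(p,q).
min(10, 71) = 10

10


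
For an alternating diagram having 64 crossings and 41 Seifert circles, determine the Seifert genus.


For alternating knots, g = (c - s + 1)/2.
= (64 - 41 + 1)/2
= 24/2 = 12

12


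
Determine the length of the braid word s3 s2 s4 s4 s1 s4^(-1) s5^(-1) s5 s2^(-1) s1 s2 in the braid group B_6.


The word length counts the number of generators (including inverses).
Listing each generator: s3, s2, s4, s4, s1, s4^(-1), s5^(-1), s5, s2^(-1), s1, s2
There are 11 generators in this braid word.

11


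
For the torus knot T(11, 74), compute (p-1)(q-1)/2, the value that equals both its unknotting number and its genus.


For a torus knot T(p,q), both the unknotting number and genus equal (p-1)(q-1)/2.
= (11-1)(74-1)/2
= 10*73/2
= 730/2 = 365

365


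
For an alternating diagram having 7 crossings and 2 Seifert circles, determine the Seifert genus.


For alternating knots, g = (c - s + 1)/2.
= (7 - 2 + 1)/2
= 6/2 = 3

3


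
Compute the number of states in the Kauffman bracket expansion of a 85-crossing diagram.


Each crossing contributes 2 choices (A-smoothing or B-smoothing).
Total states = 2^85 = 38685626227668133590597632

38685626227668133590597632


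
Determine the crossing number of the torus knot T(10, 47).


For a torus knot T(p, q) with gcd(p,q)=1,
the crossing number is min(p*(q-1), q*(p-1)).
p*(q-1) = 10*46 = 460
q*(p-1) = 47*9 = 423
min(460, 423) = 423

423


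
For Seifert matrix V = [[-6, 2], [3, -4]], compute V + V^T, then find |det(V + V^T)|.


Step 1: Form V + V^T where V = [[-6, 2], [3, -4]]
  V^T = [[-6, 3], [2, -4]]
  V + V^T = [[-12, 5], [5, -8]]
Step 2: det(V + V^T) = (-12)*(-8) - 5*5
  = 96 - 25 = 71
Step 3: Knot determinant = |det(V + V^T)| = |71| = 71

71


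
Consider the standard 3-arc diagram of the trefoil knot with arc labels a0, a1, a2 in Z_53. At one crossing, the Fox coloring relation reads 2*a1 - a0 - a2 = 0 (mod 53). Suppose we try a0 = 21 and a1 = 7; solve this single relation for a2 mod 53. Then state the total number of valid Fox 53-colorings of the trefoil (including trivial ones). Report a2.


Step 1: Apply the given crossing relation 2*a1 - a0 - a2 = 0 (mod 53).
  a2 = 2*a1 - a0 mod 53
  a2 = 2*7 - 21 mod 53
  a2 = 14 - 21 mod 53
  a2 = -7 mod 53 = 46
Step 2: The trefoil has determinant 3.
  Number of Fox p-colorings (p prime) is p^2 if p = 3, else p.
  Since 53 does not divide 3, only trivial (constant) colorings exist.
  (So the trial a0 = 21, a1 = 7 with a0 != a1 does NOT extend to a valid coloring of the whole trefoil: the other two crossing relations require 3*(a1 - a0) = 0 (mod 53), which fails.)
  Total colorings = 53
Step 3: a2 = 46, total Fox 53-colorings = 53

46


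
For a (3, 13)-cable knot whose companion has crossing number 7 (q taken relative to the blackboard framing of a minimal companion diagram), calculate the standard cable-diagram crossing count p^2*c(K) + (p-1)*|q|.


Step 1: Each of the c(K) crossings of the companion diagram becomes p*p = p^2 crossings among the p parallel strands, and each of the |q| twists s_1 s_2 ... s_(p-1) adds (p-1) crossings.
  Crossings = p^2 * c(K) + (p-1)*|q|
Step 2: = 3^2 * 7 + (3-1)*13
Step 3: = 9*7 + 2*13
Step 4: = 63 + 26 = 89

89


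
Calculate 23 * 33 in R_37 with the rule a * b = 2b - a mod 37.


23 * 33 = 2*33 - 23 mod 37
= 66 - 23 mod 37
= 43 mod 37 = 6

6


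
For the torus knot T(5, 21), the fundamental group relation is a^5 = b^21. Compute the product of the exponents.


The relation is a^5 = b^21.
Product of exponents = 5 * 21
= 105

105


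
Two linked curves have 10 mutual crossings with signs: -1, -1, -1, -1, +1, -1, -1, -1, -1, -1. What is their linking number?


Step 1: Count positive crossings: 1
Step 2: Count negative crossings: 9
Step 3: Sum of signs = 1 - 9 = -8
Step 4: Linking number = sum/2 = -8/2 = -4

-4


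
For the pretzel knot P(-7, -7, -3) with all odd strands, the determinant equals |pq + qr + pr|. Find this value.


Step 1: Compute pq + qr + pr.
pq = (-7)*(-7) = 49
qr = (-7)*(-3) = 21
pr = (-7)*(-3) = 21
pq + qr + pr = 49 + 21 + 21 = 91
Step 2: Take absolute value.
det(P(-7,-7,-3)) = |91| = 91

91


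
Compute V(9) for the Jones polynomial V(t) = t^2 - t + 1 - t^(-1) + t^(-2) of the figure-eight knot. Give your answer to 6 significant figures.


Substituting t = 9 into V(t) = t^2 - t + 1 - t^(-1) + t^(-2):
  (+)t^(2) = 81
  (-)t^(1) = -9
  (+)t^(0) = 1
  (-)t^(-1) = -0.111111
  (+)t^(-2) = 0.0123457
Sum = (81) + (-9) + (1) + (-0.111111) + (0.0123457)
= 72.90123457
Rounded to 6 significant figures: 72.9012

72.9012


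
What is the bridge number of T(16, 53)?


The bridge number of T(p,q) is min(p,q).
min(16, 53) = 16

16


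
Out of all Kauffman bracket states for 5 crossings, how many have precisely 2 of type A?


We choose which 2 of 5 crossings get A-smoothings.
C(5, 2) = 5! / (2! * 3!)
= 10

10


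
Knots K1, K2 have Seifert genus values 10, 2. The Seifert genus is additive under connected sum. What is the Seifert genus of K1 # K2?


The Seifert genus is additive under connected sum.
Seifert genus(K1 # K2) = (10) + (2)
= 12

12


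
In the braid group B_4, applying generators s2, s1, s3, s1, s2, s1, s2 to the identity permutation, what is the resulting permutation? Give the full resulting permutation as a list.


Starting with identity [1, 2, 3, 4].
Apply generators in sequence:
  After s2: [1, 3, 2, 4]
  After s1: [3, 1, 2, 4]
  After s3: [3, 1, 4, 2]
  After s1: [1, 3, 4, 2]
  After s2: [1, 4, 3, 2]
  After s1: [4, 1, 3, 2]
  After s2: [4, 3, 1, 2]
Final permutation: [4, 3, 1, 2]

[4, 3, 1, 2]


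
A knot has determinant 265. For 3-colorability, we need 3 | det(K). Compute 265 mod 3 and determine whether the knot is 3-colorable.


Step 1: A knot is p-colorable if and only if p divides its determinant.
Step 2: Compute 265 mod 3.
265 = 88 * 3 + 1
Step 3: 265 mod 3 = 1
Step 4: The knot is 3-colorable: no

1


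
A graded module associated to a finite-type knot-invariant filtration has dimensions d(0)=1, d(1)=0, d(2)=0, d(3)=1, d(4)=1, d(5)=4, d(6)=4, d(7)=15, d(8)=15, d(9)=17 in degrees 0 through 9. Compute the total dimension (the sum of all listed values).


Total dimension = d(0) + d(1) + ... + d(9)
= 1 + 0 + 0 + 1 + 1 + 4 + 4 + 15 + 15 + 17
= 58

58


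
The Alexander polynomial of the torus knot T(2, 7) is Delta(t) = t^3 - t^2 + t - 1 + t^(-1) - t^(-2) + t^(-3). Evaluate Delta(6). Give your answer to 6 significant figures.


Substituting t = 6 into Delta(t) = t^3 - t^2 + t - 1 + t^(-1) - t^(-2) + t^(-3):
Term values: (216) + (-36) + (6) + (-1) + (0.166667) + (-0.0277778) + (0.00462963)
Sum = 185.1435185
Rounded to 6 significant figures: 185.144

185.144


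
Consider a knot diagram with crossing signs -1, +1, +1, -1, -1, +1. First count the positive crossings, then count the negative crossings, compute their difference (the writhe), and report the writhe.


Step 1: Count positive crossings (+1).
Positive crossings: 3
Step 2: Count negative crossings (-1).
Negative crossings: 3
Step 3: Writhe = (positive) - (negative)
w = 3 - 3 = 0
Step 4: |w| = 0, and w is zero

0


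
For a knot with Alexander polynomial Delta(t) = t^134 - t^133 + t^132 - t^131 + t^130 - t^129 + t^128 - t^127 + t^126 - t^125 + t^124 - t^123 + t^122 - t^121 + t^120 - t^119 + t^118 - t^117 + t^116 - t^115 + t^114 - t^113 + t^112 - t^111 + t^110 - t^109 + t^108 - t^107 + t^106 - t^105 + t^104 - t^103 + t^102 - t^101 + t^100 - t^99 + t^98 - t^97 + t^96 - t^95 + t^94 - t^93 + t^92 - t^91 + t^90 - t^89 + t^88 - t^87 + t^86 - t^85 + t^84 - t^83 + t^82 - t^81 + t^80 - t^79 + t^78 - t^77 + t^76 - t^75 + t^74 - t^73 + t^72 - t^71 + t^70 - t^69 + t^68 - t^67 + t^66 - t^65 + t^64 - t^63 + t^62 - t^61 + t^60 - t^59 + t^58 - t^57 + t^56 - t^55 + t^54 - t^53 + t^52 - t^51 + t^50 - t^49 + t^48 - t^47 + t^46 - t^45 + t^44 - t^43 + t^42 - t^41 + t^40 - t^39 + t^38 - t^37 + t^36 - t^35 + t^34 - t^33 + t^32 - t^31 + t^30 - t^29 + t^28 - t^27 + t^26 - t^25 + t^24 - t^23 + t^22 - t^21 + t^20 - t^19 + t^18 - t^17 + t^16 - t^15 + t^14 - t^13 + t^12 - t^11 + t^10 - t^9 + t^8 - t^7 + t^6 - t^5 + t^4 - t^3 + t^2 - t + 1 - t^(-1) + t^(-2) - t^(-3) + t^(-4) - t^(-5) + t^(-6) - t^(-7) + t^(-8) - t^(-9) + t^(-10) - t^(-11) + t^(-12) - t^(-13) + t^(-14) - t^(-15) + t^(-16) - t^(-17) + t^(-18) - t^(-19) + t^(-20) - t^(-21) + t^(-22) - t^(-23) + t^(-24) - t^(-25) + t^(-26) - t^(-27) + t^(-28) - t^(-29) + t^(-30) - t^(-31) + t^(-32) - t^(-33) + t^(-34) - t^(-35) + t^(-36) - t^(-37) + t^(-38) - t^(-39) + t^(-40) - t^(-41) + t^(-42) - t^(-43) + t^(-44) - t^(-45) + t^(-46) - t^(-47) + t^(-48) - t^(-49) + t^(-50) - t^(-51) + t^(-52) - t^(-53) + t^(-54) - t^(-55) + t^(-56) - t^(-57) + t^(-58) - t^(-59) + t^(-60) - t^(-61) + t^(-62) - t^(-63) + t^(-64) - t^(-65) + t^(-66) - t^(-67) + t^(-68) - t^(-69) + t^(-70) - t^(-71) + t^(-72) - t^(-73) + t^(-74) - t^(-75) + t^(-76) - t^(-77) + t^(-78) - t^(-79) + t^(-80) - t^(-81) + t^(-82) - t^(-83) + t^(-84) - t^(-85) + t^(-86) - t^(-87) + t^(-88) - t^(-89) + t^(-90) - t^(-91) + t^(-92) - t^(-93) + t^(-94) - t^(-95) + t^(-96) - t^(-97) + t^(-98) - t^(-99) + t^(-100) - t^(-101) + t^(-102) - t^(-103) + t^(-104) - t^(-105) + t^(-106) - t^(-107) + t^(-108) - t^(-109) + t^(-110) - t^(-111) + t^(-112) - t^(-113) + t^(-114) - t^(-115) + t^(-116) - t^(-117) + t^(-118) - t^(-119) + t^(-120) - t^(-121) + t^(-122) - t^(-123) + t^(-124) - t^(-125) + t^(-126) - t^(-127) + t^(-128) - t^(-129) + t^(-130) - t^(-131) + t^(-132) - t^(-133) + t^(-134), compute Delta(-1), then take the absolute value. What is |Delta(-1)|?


Step 1: The polynomial has 269 terms with alternating signs, exponents from 134 down to -134.
Step 2: Substitute t = -1. The i-th term has coefficient (-1)^i and exponent (m-i),
  so its value is (-1)^i * (-1)^(m-i) = (-1)^m = 1 for every i.
Step 3: All 269 terms equal 1, so Delta(-1) = 269 * (1) = 269
Step 4: |Delta(-1)| = 269

269


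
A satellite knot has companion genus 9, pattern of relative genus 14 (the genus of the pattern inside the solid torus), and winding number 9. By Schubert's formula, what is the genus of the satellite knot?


Schubert: g(satellite) = g_rel(pattern) + |winding| * g(companion),
where g_rel(pattern) is the genus of the pattern relative to the solid torus.
= 14 + 9 * 9
= 14 + 81 = 95

95


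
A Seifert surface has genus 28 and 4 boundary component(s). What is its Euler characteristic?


chi = 2 - 2g - b
= 2 - 2*28 - 4
= 2 - 56 - 4 = -58

-58


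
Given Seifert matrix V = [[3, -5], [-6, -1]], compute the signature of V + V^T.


Step 1: V + V^T = [[6, -11], [-11, -2]]
Step 2: trace = 4, det = -133
Step 3: Discriminant = 4^2 - 4*(-133) = 548
Step 4: Eigenvalues: 13.7047, -9.7047
Step 5: Signature = (# positive eigenvalues) - (# negative eigenvalues) = 0

0


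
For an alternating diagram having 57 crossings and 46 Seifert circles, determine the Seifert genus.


For alternating knots, g = (c - s + 1)/2.
= (57 - 46 + 1)/2
= 12/2 = 6

6


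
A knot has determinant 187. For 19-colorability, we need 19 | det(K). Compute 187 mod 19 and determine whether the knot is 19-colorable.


Step 1: A knot is p-colorable if and only if p divides its determinant.
Step 2: Compute 187 mod 19.
187 = 9 * 19 + 16
Step 3: 187 mod 19 = 16
Step 4: The knot is 19-colorable: no

16


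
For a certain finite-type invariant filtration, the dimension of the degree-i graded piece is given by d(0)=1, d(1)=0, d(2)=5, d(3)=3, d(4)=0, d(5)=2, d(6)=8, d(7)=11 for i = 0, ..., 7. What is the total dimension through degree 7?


Total dimension = d(0) + d(1) + ... + d(7)
= 1 + 0 + 5 + 3 + 0 + 2 + 8 + 11
= 30

30


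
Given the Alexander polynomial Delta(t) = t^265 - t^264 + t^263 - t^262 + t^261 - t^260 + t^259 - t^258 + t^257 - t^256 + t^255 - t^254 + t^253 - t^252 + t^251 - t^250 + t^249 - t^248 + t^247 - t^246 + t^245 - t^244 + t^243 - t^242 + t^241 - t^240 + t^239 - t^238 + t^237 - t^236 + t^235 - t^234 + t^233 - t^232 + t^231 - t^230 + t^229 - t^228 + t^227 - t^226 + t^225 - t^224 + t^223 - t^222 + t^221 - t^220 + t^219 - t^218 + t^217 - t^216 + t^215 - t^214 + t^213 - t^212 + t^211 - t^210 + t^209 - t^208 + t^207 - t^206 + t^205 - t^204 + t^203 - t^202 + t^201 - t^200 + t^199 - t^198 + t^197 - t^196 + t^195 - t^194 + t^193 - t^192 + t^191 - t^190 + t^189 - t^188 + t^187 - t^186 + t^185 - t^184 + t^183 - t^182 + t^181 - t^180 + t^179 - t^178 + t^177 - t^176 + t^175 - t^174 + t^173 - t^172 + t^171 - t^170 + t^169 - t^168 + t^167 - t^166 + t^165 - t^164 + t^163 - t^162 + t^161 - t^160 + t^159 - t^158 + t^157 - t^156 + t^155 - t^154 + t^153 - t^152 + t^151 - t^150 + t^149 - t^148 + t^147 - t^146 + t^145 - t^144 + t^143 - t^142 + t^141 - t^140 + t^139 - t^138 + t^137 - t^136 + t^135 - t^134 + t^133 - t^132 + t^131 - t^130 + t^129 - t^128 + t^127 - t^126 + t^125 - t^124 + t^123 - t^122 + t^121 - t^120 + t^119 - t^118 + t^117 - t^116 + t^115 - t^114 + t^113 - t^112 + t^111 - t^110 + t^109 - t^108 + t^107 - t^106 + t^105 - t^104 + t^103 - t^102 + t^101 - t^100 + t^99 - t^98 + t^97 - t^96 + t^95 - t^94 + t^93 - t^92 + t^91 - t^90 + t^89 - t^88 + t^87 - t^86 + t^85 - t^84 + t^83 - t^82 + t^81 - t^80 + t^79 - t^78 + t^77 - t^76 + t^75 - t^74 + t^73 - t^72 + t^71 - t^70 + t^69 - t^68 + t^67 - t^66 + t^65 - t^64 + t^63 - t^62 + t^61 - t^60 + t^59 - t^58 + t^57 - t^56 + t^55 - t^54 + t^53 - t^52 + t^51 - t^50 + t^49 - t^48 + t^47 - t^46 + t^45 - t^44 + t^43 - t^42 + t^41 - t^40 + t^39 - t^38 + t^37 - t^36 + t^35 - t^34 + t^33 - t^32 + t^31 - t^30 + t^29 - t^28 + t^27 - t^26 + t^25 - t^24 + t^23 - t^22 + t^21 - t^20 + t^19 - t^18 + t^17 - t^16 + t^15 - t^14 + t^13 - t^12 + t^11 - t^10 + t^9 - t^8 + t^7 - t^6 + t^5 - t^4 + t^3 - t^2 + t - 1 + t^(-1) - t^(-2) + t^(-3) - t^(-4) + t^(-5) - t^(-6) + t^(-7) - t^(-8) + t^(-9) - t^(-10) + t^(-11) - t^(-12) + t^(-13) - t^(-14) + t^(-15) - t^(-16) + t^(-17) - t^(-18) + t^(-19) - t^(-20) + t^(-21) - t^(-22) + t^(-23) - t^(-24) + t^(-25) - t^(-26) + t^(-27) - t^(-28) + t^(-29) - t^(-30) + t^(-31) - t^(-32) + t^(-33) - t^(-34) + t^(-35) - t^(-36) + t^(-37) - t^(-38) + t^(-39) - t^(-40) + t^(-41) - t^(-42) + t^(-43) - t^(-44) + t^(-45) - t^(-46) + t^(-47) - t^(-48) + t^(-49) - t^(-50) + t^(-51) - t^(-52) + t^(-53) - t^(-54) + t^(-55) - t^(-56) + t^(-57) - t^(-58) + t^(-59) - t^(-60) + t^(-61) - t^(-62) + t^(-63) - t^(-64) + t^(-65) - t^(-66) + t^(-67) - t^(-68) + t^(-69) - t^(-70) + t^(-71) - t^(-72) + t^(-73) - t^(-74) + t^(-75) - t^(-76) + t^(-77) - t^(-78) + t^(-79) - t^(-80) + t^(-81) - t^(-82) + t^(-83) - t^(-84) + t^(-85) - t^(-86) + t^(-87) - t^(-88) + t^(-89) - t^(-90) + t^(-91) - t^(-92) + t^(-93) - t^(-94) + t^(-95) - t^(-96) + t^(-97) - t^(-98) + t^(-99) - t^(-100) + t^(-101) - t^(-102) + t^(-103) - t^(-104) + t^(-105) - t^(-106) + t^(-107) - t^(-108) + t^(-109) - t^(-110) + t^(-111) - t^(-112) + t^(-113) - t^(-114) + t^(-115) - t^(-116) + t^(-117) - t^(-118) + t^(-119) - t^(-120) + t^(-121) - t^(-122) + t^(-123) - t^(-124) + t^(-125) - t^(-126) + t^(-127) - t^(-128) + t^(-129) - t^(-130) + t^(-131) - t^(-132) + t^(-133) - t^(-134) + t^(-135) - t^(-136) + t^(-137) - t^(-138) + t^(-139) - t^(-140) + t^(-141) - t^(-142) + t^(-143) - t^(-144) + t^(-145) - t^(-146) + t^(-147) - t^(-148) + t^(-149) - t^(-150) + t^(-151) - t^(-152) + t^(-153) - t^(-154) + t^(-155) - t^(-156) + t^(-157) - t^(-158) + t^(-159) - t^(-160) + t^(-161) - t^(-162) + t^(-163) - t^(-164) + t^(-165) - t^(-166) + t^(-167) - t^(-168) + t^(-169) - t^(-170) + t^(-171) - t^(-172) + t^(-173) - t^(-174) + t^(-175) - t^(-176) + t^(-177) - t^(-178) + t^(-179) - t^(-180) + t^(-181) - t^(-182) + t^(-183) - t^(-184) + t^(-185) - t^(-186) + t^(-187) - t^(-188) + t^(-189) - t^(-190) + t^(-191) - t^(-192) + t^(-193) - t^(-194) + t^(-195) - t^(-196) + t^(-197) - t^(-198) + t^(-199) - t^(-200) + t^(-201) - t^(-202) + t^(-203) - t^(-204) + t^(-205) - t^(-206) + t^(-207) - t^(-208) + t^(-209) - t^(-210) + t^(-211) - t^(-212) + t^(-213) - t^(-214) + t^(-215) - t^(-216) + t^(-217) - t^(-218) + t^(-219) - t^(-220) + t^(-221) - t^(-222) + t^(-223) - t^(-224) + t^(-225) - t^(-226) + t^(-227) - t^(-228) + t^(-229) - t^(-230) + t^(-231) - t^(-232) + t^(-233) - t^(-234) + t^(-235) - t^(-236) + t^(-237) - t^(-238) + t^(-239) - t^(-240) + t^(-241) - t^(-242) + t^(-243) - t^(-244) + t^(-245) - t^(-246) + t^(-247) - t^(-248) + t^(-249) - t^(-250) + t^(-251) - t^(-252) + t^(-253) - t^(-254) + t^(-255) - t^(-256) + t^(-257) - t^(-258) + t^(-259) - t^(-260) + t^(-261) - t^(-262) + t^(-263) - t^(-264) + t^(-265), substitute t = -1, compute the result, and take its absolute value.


Step 1: The polynomial has 531 terms with alternating signs, exponents from 265 down to -265.
Step 2: Substitute t = -1. The i-th term has coefficient (-1)^i and exponent (m-i),
  so its value is (-1)^i * (-1)^(m-i) = (-1)^m = -1 for every i.
Step 3: All 531 terms equal -1, so Delta(-1) = 531 * (-1) = -531
Step 4: |Delta(-1)| = 531

531


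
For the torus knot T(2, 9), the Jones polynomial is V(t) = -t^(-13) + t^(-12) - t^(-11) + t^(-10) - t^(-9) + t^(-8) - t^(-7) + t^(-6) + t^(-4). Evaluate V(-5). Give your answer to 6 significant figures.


Substituting t = -5 into V(t) = -t^(-13) + t^(-12) - t^(-11) + t^(-10) - t^(-9) + t^(-8) - t^(-7) + t^(-6) + t^(-4):
  (-)t^(-13) = 8.192e-10
  (+)t^(-12) = 4.096e-09
  (-)t^(-11) = 2.048e-08
  (+)t^(-10) = 1.024e-07
  (-)t^(-9) = 5.12e-07
  (+)t^(-8) = 2.56e-06
  (-)t^(-7) = 1.28e-05
  (+)t^(-6) = 6.4e-05
  (+)t^(-4) = 0.0016
Sum = (8.192e-10) + (4.096e-09) + (2.048e-08) + (1.024e-07) + (5.12e-07) + (2.56e-06) + (1.28e-05) + (6.4e-05) + (0.0016)
= 0.001679999795
Rounded to 6 significant figures: 0.00168

0.00168


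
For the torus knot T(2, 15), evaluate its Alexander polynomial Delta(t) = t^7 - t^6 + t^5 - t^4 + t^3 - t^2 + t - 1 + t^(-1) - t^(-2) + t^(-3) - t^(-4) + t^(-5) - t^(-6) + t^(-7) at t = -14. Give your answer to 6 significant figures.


Substituting t = -14 into Delta(t) = t^7 - t^6 + t^5 - t^4 + t^3 - t^2 + t - 1 + t^(-1) - t^(-2) + t^(-3) - t^(-4) + t^(-5) - t^(-6) + t^(-7):
Term values: (-105413504) + (-7529536) + (-537824) + (-38416) + (-2744) + (-196) + (-14) + (-1) + (-0.0714286) + (-0.00510204) + (-0.000364431) + (-2.60308e-05) + (-1.85934e-06) + (-1.3281e-07) + (-9.48645e-09)
Sum = -113522235.1
Rounded to 6 significant figures: -1.13522e+08

-1.13522e+08


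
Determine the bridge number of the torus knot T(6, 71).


The bridge number of T(p,q) is min(p,q).
min(6, 71) = 6

6


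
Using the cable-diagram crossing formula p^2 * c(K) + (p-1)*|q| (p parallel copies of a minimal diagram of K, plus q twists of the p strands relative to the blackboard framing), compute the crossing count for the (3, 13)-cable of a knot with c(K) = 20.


Step 1: Each of the c(K) crossings of the companion diagram becomes p*p = p^2 crossings among the p parallel strands, and each of the |q| twists s_1 s_2 ... s_(p-1) adds (p-1) crossings.
  Crossings = p^2 * c(K) + (p-1)*|q|
Step 2: = 3^2 * 20 + (3-1)*13
Step 3: = 9*20 + 2*13
Step 4: = 180 + 26 = 206

206


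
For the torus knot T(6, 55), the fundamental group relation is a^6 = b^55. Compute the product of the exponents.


The relation is a^6 = b^55.
Product of exponents = 6 * 55
= 330

330


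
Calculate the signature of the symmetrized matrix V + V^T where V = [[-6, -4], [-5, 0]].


Step 1: V + V^T = [[-12, -9], [-9, 0]]
Step 2: trace = -12, det = -81
Step 3: Discriminant = (-12)^2 - 4*(-81) = 468
Step 4: Eigenvalues: 4.81665, -16.8167
Step 5: Signature = (# positive eigenvalues) - (# negative eigenvalues) = 0

0


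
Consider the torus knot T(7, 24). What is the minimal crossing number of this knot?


For a torus knot T(p, q) with gcd(p,q)=1,
the crossing number is min(p*(q-1), q*(p-1)).
p*(q-1) = 7*23 = 161
q*(p-1) = 24*6 = 144
min(161, 144) = 144

144


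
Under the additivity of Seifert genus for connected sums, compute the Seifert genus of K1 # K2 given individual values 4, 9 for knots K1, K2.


The Seifert genus is additive under connected sum.
Seifert genus(K1 # K2) = (4) + (9)
= 13

13


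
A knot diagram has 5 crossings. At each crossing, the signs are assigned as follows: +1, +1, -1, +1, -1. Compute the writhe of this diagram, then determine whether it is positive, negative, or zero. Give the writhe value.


Step 1: Count positive crossings (+1).
Positive crossings: 3
Step 2: Count negative crossings (-1).
Negative crossings: 2
Step 3: Writhe = (positive) - (negative)
w = 3 - 2 = 1
Step 4: |w| = 1, and w is positive

1


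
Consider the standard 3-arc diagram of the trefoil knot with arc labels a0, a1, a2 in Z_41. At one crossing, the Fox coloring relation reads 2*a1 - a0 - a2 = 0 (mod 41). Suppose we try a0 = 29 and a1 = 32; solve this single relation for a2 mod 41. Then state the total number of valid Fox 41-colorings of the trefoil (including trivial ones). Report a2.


Step 1: Apply the given crossing relation 2*a1 - a0 - a2 = 0 (mod 41).
  a2 = 2*a1 - a0 mod 41
  a2 = 2*32 - 29 mod 41
  a2 = 64 - 29 mod 41
  a2 = 35 mod 41 = 35
Step 2: The trefoil has determinant 3.
  Number of Fox p-colorings (p prime) is p^2 if p = 3, else p.
  Since 41 does not divide 3, only trivial (constant) colorings exist.
  (So the trial a0 = 29, a1 = 32 with a0 != a1 does NOT extend to a valid coloring of the whole trefoil: the other two crossing relations require 3*(a1 - a0) = 0 (mod 41), which fails.)
  Total colorings = 41
Step 3: a2 = 35, total Fox 41-colorings = 41

35


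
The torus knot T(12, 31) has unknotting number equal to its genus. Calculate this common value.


For a torus knot T(p,q), both the unknotting number and genus equal (p-1)(q-1)/2.
= (12-1)(31-1)/2
= 11*30/2
= 330/2 = 165

165


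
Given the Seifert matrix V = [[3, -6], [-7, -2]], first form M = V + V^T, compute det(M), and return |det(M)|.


Step 1: Form V + V^T where V = [[3, -6], [-7, -2]]
  V^T = [[3, -7], [-6, -2]]
  V + V^T = [[6, -13], [-13, -4]]
Step 2: det(V + V^T) = 6*(-4) - (-13)*(-13)
  = -24 - 169 = -193
Step 3: Knot determinant = |det(V + V^T)| = |-193| = 193

193


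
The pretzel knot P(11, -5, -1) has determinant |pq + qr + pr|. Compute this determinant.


Step 1: Compute pq + qr + pr.
pq = 11*(-5) = -55
qr = (-5)*(-1) = 5
pr = 11*(-1) = -11
pq + qr + pr = -55 + 5 + (-11) = -61
Step 2: Take absolute value.
det(P(11,-5,-1)) = |-61| = 61

61


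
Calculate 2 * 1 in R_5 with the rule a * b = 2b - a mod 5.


2 * 1 = 2*1 - 2 mod 5
= 2 - 2 mod 5
= 0 mod 5 = 0

0


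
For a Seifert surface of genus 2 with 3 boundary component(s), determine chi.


chi = 2 - 2g - b
= 2 - 2*2 - 3
= 2 - 4 - 3 = -5

-5


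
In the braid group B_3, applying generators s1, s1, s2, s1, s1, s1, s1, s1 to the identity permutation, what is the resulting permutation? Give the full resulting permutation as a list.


Starting with identity [1, 2, 3].
Apply generators in sequence:
  After s1: [2, 1, 3]
  After s1: [1, 2, 3]
  After s2: [1, 3, 2]
  After s1: [3, 1, 2]
  After s1: [1, 3, 2]
  After s1: [3, 1, 2]
  After s1: [1, 3, 2]
  After s1: [3, 1, 2]
Final permutation: [3, 1, 2]

[3, 1, 2]


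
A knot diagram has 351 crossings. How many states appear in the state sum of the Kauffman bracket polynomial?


Each crossing contributes 2 choices (A-smoothing or B-smoothing).
Total states = 2^351 = 4586997231980143023221641790604173881593129978336562247475177678773845752176969616140037106220251373109248

4586997231980143023221641790604173881593129978336562247475177678773845752176969616140037106220251373109248


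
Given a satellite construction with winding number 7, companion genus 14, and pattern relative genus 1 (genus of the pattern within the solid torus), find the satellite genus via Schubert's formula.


Schubert: g(satellite) = g_rel(pattern) + |winding| * g(companion),
where g_rel(pattern) is the genus of the pattern relative to the solid torus.
= 1 + 7 * 14
= 1 + 98 = 99

99


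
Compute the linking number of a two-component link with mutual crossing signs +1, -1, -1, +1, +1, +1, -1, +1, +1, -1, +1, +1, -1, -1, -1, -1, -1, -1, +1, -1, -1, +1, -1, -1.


Step 1: Count positive crossings: 10
Step 2: Count negative crossings: 14
Step 3: Sum of signs = 10 - 14 = -4
Step 4: Linking number = sum/2 = -4/2 = -2

-2


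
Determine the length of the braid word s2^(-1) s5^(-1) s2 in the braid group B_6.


The word length counts the number of generators (including inverses).
Listing each generator: s2^(-1), s5^(-1), s2
There are 3 generators in this braid word.

3


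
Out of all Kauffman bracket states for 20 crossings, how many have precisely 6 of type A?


We choose which 6 of 20 crossings get A-smoothings.
C(20, 6) = 20! / (6! * 14!)
= 38760

38760


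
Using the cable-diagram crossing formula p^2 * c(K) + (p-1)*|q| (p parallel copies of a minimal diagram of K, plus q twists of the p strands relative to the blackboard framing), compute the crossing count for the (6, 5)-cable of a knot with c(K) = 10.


Step 1: Each of the c(K) crossings of the companion diagram becomes p*p = p^2 crossings among the p parallel strands, and each of the |q| twists s_1 s_2 ... s_(p-1) adds (p-1) crossings.
  Crossings = p^2 * c(K) + (p-1)*|q|
Step 2: = 6^2 * 10 + (6-1)*5
Step 3: = 36*10 + 5*5
Step 4: = 360 + 25 = 385

385


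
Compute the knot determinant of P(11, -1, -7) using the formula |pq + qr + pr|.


Step 1: Compute pq + qr + pr.
pq = 11*(-1) = -11
qr = (-1)*(-7) = 7
pr = 11*(-7) = -77
pq + qr + pr = -11 + 7 + (-77) = -81
Step 2: Take absolute value.
det(P(11,-1,-7)) = |-81| = 81

81


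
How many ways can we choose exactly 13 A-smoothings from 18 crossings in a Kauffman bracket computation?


We choose which 13 of 18 crossings get A-smoothings.
C(18, 13) = 18! / (13! * 5!)
= 8568

8568


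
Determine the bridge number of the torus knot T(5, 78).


The bridge number of T(p,q) is min(p,q).
min(5, 78) = 5

5


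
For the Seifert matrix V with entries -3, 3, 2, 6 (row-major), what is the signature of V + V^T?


Step 1: V + V^T = [[-6, 5], [5, 12]]
Step 2: trace = 6, det = -97
Step 3: Discriminant = 6^2 - 4*(-97) = 424
Step 4: Eigenvalues: 13.2956, -7.29563
Step 5: Signature = (# positive eigenvalues) - (# negative eigenvalues) = 0

0


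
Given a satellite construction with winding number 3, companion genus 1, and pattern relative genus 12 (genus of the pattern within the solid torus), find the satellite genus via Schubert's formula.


Schubert: g(satellite) = g_rel(pattern) + |winding| * g(companion),
where g_rel(pattern) is the genus of the pattern relative to the solid torus.
= 12 + 3 * 1
= 12 + 3 = 15

15


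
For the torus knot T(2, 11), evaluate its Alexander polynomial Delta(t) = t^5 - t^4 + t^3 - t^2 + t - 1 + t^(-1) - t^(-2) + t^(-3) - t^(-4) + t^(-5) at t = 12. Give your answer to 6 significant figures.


Substituting t = 12 into Delta(t) = t^5 - t^4 + t^3 - t^2 + t - 1 + t^(-1) - t^(-2) + t^(-3) - t^(-4) + t^(-5):
Term values: (248832) + (-20736) + (1728) + (-144) + (12) + (-1) + (0.0833333) + (-0.00694444) + (0.000578704) + (-4.82253e-05) + (4.01878e-06)
Sum = 229691.0769
Rounded to 6 significant figures: 229691

229691


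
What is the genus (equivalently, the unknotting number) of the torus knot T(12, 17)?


For a torus knot T(p,q), both the unknotting number and genus equal (p-1)(q-1)/2.
= (12-1)(17-1)/2
= 11*16/2
= 176/2 = 88

88


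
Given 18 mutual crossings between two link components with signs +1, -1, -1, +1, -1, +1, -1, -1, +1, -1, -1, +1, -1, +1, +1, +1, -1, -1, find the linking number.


Step 1: Count positive crossings: 8
Step 2: Count negative crossings: 10
Step 3: Sum of signs = 8 - 10 = -2
Step 4: Linking number = sum/2 = -2/2 = -1

-1


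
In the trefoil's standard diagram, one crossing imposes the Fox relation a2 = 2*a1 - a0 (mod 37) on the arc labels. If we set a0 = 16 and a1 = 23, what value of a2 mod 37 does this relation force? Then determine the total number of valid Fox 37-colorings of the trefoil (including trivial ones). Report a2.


Step 1: Apply the given crossing relation 2*a1 - a0 - a2 = 0 (mod 37).
  a2 = 2*a1 - a0 mod 37
  a2 = 2*23 - 16 mod 37
  a2 = 46 - 16 mod 37
  a2 = 30 mod 37 = 30
Step 2: The trefoil has determinant 3.
  Number of Fox p-colorings (p prime) is p^2 if p = 3, else p.
  Since 37 does not divide 3, only trivial (constant) colorings exist.
  (So the trial a0 = 16, a1 = 23 with a0 != a1 does NOT extend to a valid coloring of the whole trefoil: the other two crossing relations require 3*(a1 - a0) = 0 (mod 37), which fails.)
  Total colorings = 37
Step 3: a2 = 30, total Fox 37-colorings = 37

30


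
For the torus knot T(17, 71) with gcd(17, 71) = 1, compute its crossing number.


For a torus knot T(p, q) with gcd(p,q)=1,
the crossing number is min(p*(q-1), q*(p-1)).
p*(q-1) = 17*70 = 1190
q*(p-1) = 71*16 = 1136
min(1190, 1136) = 1136

1136


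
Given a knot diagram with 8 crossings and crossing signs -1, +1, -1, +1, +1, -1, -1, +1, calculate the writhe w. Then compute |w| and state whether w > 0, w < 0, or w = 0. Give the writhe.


Step 1: Count positive crossings (+1).
Positive crossings: 4
Step 2: Count negative crossings (-1).
Negative crossings: 4
Step 3: Writhe = (positive) - (negative)
w = 4 - 4 = 0
Step 4: |w| = 0, and w is zero

0


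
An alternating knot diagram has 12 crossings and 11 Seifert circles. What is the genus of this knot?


For alternating knots, g = (c - s + 1)/2.
= (12 - 11 + 1)/2
= 2/2 = 1

1


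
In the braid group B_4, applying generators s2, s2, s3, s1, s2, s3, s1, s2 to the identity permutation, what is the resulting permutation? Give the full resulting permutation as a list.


Starting with identity [1, 2, 3, 4].
Apply generators in sequence:
  After s2: [1, 3, 2, 4]
  After s2: [1, 2, 3, 4]
  After s3: [1, 2, 4, 3]
  After s1: [2, 1, 4, 3]
  After s2: [2, 4, 1, 3]
  After s3: [2, 4, 3, 1]
  After s1: [4, 2, 3, 1]
  After s2: [4, 3, 2, 1]
Final permutation: [4, 3, 2, 1]

[4, 3, 2, 1]


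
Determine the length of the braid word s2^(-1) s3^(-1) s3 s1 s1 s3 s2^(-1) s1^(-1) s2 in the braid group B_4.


The word length counts the number of generators (including inverses).
Listing each generator: s2^(-1), s3^(-1), s3, s1, s1, s3, s2^(-1), s1^(-1), s2
There are 9 generators in this braid word.

9


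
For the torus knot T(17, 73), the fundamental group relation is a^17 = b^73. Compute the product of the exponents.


The relation is a^17 = b^73.
Product of exponents = 17 * 73
= 1241

1241


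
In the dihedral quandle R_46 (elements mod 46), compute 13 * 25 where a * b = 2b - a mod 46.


13 * 25 = 2*25 - 13 mod 46
= 50 - 13 mod 46
= 37 mod 46 = 37

37


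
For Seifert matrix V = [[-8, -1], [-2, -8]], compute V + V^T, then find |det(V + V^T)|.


Step 1: Form V + V^T where V = [[-8, -1], [-2, -8]]
  V^T = [[-8, -2], [-1, -8]]
  V + V^T = [[-16, -3], [-3, -16]]
Step 2: det(V + V^T) = (-16)*(-16) - (-3)*(-3)
  = 256 - 9 = 247
Step 3: Knot determinant = |det(V + V^T)| = |247| = 247

247


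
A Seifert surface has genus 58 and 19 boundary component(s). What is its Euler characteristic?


chi = 2 - 2g - b
= 2 - 2*58 - 19
= 2 - 116 - 19 = -133

-133


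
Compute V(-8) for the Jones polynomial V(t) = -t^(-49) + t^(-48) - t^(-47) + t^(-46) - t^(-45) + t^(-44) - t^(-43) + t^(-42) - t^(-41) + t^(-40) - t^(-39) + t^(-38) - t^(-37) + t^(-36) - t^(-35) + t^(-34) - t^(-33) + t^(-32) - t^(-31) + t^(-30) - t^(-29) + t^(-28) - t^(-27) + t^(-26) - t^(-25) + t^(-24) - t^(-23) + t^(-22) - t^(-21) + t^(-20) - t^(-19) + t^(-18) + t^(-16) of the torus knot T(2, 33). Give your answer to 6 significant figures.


Substituting t = -8 into V(t) = -t^(-49) + t^(-48) - t^(-47) + t^(-46) - t^(-45) + t^(-44) - t^(-43) + t^(-42) - t^(-41) + t^(-40) - t^(-39) + t^(-38) - t^(-37) + t^(-36) - t^(-35) + t^(-34) - t^(-33) + t^(-32) - t^(-31) + t^(-30) - t^(-29) + t^(-28) - t^(-27) + t^(-26) - t^(-25) + t^(-24) - t^(-23) + t^(-22) - t^(-21) + t^(-20) - t^(-19) + t^(-18) + t^(-16):
  (-)t^(-49) = 5.60519e-45
  (+)t^(-48) = 4.48416e-44
  (-)t^(-47) = 3.58732e-43
  (+)t^(-46) = 2.86986e-42
  (-)t^(-45) = 2.29589e-41
  (+)t^(-44) = 1.83671e-40
  (-)t^(-43) = 1.46937e-39
  (+)t^(-42) = 1.17549e-38
  (-)t^(-41) = 9.40395e-38
  (+)t^(-40) = 7.52316e-37
  (-)t^(-39) = 6.01853e-36
  (+)t^(-38) = 4.81482e-35
  (-)t^(-37) = 3.85186e-34
  (+)t^(-36) = 3.08149e-33
  (-)t^(-35) = 2.46519e-32
  (+)t^(-34) = 1.97215e-31
  (-)t^(-33) = 1.57772e-30
  (+)t^(-32) = 1.26218e-29
  (-)t^(-31) = 1.00974e-28
  (+)t^(-30) = 8.07794e-28
  (-)t^(-29) = 6.46235e-27
  (+)t^(-28) = 5.16988e-26
  (-)t^(-27) = 4.1359e-25
  (+)t^(-26) = 3.30872e-24
  (-)t^(-25) = 2.64698e-23
  (+)t^(-24) = 2.11758e-22
  (-)t^(-23) = 1.69407e-21
  (+)t^(-22) = 1.35525e-20
  (-)t^(-21) = 1.0842e-19
  (+)t^(-20) = 8.67362e-19
  (-)t^(-19) = 6.93889e-18
  (+)t^(-18) = 5.55112e-17
  (+)t^(-16) = 3.55271e-15
Sum = (5.60519e-45) + (4.48416e-44) + (3.58732e-43) + (2.86986e-42) + (2.29589e-41) + (1.83671e-40) + (1.46937e-39) + (1.17549e-38) + (9.40395e-38) + (7.52316e-37) + (6.01853e-36) + (4.81482e-35) + (3.85186e-34) + (3.08149e-33) + (2.46519e-32) + (1.97215e-31) + (1.57772e-30) + (1.26218e-29) + (1.00974e-28) + (8.07794e-28) + (6.46235e-27) + (5.16988e-26) + (4.1359e-25) + (3.30872e-24) + (2.64698e-23) + (2.11758e-22) + (1.69407e-21) + (1.35525e-20) + (1.0842e-19) + (8.67362e-19) + (6.93889e-18) + (5.55112e-17) + (3.55271e-15)
= 3.616154994e-15
Rounded to 6 significant figures: 3.61615e-15

3.61615e-15


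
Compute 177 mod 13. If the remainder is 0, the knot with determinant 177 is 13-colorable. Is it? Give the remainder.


Step 1: A knot is p-colorable if and only if p divides its determinant.
Step 2: Compute 177 mod 13.
177 = 13 * 13 + 8
Step 3: 177 mod 13 = 8
Step 4: The knot is 13-colorable: no

8


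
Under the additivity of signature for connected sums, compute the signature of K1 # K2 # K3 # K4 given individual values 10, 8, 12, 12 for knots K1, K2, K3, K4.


The signature is additive under connected sum.
signature(K1 # K2 # K3 # K4) = (10) + (8) + (12) + (12)
= 42

42


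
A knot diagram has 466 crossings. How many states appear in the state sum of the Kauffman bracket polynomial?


Each crossing contributes 2 choices (A-smoothing or B-smoothing).
Total states = 2^466 = 190536410541747572716161940294993060653600960856016305594430966774009505543198585212421026798308836130360530463953040948208494609331560382464

190536410541747572716161940294993060653600960856016305594430966774009505543198585212421026798308836130360530463953040948208494609331560382464


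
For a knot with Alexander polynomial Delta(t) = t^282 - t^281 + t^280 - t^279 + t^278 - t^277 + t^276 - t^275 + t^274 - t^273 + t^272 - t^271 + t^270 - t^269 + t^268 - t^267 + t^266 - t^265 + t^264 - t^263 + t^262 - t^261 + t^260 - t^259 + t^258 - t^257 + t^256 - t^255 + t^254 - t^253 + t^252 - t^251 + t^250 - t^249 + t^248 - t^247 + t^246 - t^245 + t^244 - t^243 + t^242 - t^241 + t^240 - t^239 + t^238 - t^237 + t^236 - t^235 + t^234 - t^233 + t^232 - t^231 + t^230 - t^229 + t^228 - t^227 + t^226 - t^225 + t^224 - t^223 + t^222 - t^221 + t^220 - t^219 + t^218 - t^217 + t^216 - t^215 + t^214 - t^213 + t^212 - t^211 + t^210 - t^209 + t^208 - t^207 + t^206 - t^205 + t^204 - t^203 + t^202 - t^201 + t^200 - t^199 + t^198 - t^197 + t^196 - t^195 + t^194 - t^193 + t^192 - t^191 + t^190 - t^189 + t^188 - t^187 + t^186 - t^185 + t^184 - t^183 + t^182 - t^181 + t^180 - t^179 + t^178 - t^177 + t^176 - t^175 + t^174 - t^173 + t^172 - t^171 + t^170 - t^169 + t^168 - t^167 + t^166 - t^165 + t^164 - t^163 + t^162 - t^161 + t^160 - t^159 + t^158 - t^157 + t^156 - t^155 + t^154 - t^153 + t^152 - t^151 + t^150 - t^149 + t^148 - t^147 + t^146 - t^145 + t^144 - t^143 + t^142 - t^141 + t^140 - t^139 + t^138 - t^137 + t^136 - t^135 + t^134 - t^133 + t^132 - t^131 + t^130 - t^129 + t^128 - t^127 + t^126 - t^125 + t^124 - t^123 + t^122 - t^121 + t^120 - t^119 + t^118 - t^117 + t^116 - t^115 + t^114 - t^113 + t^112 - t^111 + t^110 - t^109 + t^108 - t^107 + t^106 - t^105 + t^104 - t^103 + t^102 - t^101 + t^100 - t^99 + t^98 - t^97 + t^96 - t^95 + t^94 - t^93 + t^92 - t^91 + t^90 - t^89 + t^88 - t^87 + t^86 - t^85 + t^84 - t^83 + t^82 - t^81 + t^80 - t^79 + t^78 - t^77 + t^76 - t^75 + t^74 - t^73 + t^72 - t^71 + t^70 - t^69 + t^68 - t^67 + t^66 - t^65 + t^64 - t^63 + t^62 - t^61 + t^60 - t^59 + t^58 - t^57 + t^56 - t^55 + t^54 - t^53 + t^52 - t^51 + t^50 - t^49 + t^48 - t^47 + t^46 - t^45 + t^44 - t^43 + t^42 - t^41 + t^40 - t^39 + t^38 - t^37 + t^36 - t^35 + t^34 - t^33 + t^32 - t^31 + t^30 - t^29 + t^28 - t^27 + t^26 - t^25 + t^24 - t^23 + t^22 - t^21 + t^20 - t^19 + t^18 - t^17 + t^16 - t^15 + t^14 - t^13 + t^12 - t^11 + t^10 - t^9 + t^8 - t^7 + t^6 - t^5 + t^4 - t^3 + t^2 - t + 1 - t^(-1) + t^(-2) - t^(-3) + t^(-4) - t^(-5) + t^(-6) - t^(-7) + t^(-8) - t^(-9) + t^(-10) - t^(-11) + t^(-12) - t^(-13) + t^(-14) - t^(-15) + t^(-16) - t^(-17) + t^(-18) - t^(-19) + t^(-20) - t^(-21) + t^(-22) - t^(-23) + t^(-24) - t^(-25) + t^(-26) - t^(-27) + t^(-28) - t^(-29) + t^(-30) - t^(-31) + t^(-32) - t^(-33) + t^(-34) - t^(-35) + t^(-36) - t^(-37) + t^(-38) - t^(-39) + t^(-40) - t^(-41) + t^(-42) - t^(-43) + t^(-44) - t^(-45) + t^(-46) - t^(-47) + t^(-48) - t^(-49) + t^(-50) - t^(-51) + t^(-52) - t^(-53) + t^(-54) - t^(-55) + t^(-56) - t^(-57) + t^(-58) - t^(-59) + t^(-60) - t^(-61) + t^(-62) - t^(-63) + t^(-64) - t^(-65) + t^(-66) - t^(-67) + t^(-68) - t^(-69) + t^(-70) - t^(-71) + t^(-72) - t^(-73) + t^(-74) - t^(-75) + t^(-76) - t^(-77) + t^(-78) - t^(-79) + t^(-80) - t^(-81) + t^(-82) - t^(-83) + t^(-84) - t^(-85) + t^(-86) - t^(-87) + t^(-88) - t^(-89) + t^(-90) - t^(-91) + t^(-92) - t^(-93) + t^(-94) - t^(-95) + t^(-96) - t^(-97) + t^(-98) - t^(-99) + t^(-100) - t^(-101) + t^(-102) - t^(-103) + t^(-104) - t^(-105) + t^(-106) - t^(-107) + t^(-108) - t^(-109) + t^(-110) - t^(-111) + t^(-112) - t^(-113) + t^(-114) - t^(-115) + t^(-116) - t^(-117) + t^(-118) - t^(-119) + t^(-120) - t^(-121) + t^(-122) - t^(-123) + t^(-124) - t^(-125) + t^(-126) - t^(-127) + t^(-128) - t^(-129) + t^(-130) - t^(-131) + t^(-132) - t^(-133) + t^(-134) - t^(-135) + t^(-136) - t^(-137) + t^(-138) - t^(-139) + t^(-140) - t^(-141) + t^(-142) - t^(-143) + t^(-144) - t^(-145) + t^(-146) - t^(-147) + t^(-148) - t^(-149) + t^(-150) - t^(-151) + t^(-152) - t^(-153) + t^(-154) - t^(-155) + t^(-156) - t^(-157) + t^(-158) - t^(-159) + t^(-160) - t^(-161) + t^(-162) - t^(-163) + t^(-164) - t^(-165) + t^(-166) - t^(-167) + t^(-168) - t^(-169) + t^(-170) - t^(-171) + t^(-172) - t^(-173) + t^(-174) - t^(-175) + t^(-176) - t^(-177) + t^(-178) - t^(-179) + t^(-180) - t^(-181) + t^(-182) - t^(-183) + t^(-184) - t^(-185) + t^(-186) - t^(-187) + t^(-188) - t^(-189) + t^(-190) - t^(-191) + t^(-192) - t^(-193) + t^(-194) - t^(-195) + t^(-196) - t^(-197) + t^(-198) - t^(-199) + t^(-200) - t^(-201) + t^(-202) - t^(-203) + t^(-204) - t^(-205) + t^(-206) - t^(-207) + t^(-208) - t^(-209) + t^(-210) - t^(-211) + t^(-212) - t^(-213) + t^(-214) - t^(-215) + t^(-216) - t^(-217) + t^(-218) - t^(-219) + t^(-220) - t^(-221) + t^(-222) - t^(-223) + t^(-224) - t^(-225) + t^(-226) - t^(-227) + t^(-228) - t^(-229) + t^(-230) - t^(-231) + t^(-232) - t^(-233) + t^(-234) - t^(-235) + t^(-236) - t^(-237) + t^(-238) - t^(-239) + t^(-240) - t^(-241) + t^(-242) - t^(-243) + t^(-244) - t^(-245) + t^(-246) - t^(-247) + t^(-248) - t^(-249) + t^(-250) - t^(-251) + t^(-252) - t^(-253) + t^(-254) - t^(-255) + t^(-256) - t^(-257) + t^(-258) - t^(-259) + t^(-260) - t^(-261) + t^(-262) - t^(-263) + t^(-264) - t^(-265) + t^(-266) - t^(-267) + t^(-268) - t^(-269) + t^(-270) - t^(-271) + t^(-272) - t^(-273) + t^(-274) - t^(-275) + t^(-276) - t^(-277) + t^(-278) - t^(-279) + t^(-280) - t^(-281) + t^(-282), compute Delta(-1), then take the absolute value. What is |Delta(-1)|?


Step 1: The polynomial has 565 terms with alternating signs, exponents from 282 down to -282.
Step 2: Substitute t = -1. The i-th term has coefficient (-1)^i and exponent (m-i),
  so its value is (-1)^i * (-1)^(m-i) = (-1)^m = 1 for every i.
Step 3: All 565 terms equal 1, so Delta(-1) = 565 * (1) = 565
Step 4: |Delta(-1)| = 565

565
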